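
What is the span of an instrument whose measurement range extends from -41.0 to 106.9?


Span = upper range - lower range.
Span = 106.9 - (-41.0)
Span = 147.9

147.9


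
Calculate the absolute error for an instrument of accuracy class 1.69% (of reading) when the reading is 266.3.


Absolute error = (accuracy% / 100) * reading.
Error = (1.69 / 100) * 266.3
Error = 0.0169 * 266.3
Error = 4.5005

4.5005


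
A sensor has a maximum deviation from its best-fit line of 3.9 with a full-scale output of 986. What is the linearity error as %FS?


Linearity error = (max deviation / full scale) * 100%.
Linearity = (3.9 / 986) * 100
Linearity = 0.396 %FS

0.396 %FS


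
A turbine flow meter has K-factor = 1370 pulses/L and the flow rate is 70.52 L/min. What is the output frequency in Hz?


Frequency = K * Q / 60 (converting L/min to L/s).
f = 1370 * 70.52 / 60
f = 96612.4 / 60
f = 1610.21 Hz

1610.21 Hz


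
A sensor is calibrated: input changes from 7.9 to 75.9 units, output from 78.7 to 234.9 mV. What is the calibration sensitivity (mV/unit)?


Sensitivity = (y2 - y1) / (x2 - x1).
S = (234.9 - 78.7) / (75.9 - 7.9)
S = 156.2 / 68.0
S = 2.2971 mV/unit

2.2971 mV/unit


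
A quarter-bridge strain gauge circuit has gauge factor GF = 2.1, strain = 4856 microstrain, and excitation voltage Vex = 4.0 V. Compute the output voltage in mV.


Quarter bridge output: Vout = (GF * epsilon * Vex) / 4.
Vout = (2.1 * 4856e-6 * 4.0) / 4
Vout = 0.0407904 / 4 V
Vout = 0.0101976 V = 10.1976 mV

10.1976 mV


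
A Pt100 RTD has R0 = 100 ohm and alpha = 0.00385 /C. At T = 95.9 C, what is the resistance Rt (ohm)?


The RTD equation: Rt = R0 * (1 + alpha * T).
Rt = 100 * (1 + 0.00385 * 95.9)
Rt = 100 * (1 + 0.369215)
Rt = 100 * 1.369215
Rt = 136.922 ohm

136.922 ohm


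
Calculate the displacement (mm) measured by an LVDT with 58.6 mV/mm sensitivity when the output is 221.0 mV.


Displacement = Vout / sensitivity.
d = 221.0 / 58.6
d = 3.771 mm

3.771 mm


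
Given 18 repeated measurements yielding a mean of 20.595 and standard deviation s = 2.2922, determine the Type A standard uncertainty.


The standard uncertainty for Type A evaluation is u = s / sqrt(n).
u = 2.2922 / sqrt(18)
u = 2.2922 / 4.2426
u = 0.5403

0.5403


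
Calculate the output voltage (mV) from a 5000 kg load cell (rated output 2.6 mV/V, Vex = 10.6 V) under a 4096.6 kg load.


Vout = rated_output * Vex * (load / capacity).
Vout = 2.6 * 10.6 * (4096.6 / 5000)
Vout = 2.6 * 10.6 * 0.81932
Vout = 22.58 mV

22.58 mV


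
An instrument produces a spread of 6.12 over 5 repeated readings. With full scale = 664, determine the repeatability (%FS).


Repeatability = (spread / full scale) * 100%.
R = (6.12 / 664) * 100
R = 0.922 %FS

0.922 %FS


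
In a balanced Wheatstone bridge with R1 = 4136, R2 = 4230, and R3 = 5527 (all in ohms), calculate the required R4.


At balance: R1*R4 = R2*R3, so R4 = R2*R3/R1.
R4 = 4230 * 5527 / 4136
R4 = 23379210 / 4136
R4 = 5652.61 ohm

5652.61 ohm


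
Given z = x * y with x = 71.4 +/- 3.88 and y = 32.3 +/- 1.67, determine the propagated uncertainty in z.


For a product z = x*y, the relative uncertainty is:
uz/z = sqrt((ux/x)^2 + (uy/y)^2)
Relative uncertainties: ux/x = 3.88/71.4 = 0.054342
uy/y = 1.67/32.3 = 0.051703
z = 71.4 * 32.3 = 2306.2
uz = 2306.2 * sqrt(0.054342^2 + 0.051703^2) = 172.985

172.985


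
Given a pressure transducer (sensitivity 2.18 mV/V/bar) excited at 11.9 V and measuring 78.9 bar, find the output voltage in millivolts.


Output = sensitivity * Vex * P.
Vout = 2.18 * 11.9 * 78.9
Vout = 25.942 * 78.9
Vout = 2046.82 mV

2046.82 mV


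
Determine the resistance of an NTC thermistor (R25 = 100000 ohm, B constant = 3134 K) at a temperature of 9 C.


NTC thermistor equation: Rt = R25 * exp(B * (1/T - 1/T25)).
T in Kelvin: 282.15 K, T25 = 298.15 K
1/T - 1/T25 = 1/282.15 - 1/298.15 = 0.0001902
B * (1/T - 1/T25) = 3134 * 0.0001902 = 0.5961
Rt = 100000 * exp(0.5961) = 181498.9 ohm

181498.9 ohm


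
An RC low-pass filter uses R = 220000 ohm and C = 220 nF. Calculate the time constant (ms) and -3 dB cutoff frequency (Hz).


Time constant: tau = R * C.
tau = 220000 * 2.20e-07 = 0.0484 s
tau = 48.4 ms
Cutoff frequency: fc = 1 / (2*pi*R*C).
fc = 1 / (2*pi*0.0484) = 3.29 Hz

tau = 48.4 ms, fc = 3.29 Hz


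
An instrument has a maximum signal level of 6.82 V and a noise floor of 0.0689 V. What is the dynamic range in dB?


Dynamic range = 20 * log10(Vmax / Vnoise).
DR = 20 * log10(6.82 / 0.0689)
DR = 20 * log10(98.98)
DR = 39.91 dB

39.91 dB


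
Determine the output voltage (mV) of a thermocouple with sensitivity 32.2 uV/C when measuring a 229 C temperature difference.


The thermocouple output V = sensitivity * dT.
V = 32.2 uV/C * 229 C
V = 7373.8 uV
V = 7.374 mV

7.374 mV


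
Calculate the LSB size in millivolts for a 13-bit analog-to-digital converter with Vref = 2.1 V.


The resolution (LSB) of an ADC is Vref / 2^n.
LSB = 2.1 / 2^13
LSB = 2.1 / 8192
LSB = 0.00025635 V = 0.25634766 mV

0.25634766 mV


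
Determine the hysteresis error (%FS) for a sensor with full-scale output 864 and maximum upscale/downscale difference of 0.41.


Hysteresis = (max difference / full scale) * 100%.
H = (0.41 / 864) * 100
H = 0.047 %FS

0.047 %FS


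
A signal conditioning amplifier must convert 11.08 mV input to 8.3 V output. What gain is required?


Gain = Vout / Vin (converting to same units).
G = 8.3 V / 11.08 mV
G = 8300.0 mV / 11.08 mV
G = 749.1

749.1


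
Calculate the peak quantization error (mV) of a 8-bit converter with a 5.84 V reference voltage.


The maximum quantization error is +/- LSB/2.
LSB = Vref / 2^n = 5.84 / 256 = 0.0228125 V
Max error = LSB / 2 = 0.0228125 / 2 = 0.01140625 V
Max error = 11.4062 mV

11.4062 mV


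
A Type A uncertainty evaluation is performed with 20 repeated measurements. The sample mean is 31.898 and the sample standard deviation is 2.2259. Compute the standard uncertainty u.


The standard uncertainty for Type A evaluation is u = s / sqrt(n).
u = 2.2259 / sqrt(20)
u = 2.2259 / 4.4721
u = 0.4977

0.4977


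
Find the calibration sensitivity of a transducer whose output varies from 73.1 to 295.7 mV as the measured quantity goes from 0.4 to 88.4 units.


Sensitivity = (y2 - y1) / (x2 - x1).
S = (295.7 - 73.1) / (88.4 - 0.4)
S = 222.6 / 88.0
S = 2.5295 mV/unit

2.5295 mV/unit


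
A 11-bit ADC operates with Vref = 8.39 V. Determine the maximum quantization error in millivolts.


The maximum quantization error is +/- LSB/2.
LSB = Vref / 2^n = 8.39 / 2048 = 0.00409668 V
Max error = LSB / 2 = 0.00409668 / 2 = 0.00204834 V
Max error = 2.0483 mV

2.0483 mV


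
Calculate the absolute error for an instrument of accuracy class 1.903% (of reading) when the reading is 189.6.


Absolute error = (accuracy% / 100) * reading.
Error = (1.903 / 100) * 189.6
Error = 0.01903 * 189.6
Error = 3.6081

3.6081


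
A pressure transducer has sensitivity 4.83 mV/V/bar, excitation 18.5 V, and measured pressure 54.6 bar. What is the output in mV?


Output = sensitivity * Vex * P.
Vout = 4.83 * 18.5 * 54.6
Vout = 89.355 * 54.6
Vout = 4878.78 mV

4878.78 mV


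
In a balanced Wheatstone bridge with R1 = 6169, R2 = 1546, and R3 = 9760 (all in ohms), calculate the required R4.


At balance: R1*R4 = R2*R3, so R4 = R2*R3/R1.
R4 = 1546 * 9760 / 6169
R4 = 15088960 / 6169
R4 = 2445.93 ohm

2445.93 ohm


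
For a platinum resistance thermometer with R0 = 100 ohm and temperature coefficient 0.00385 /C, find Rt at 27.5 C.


The RTD equation: Rt = R0 * (1 + alpha * T).
Rt = 100 * (1 + 0.00385 * 27.5)
Rt = 100 * (1 + 0.105875)
Rt = 100 * 1.105875
Rt = 110.587 ohm

110.587 ohm


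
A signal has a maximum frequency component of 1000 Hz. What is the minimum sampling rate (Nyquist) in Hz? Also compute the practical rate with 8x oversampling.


By Nyquist theorem, fs_min = 2 * fmax.
fs_min = 2 * 1000 = 2000 Hz
Practical rate = 8 * fs_min = 8 * 2000 = 16000 Hz

fs_min = 2000 Hz, fs_practical = 16000 Hz


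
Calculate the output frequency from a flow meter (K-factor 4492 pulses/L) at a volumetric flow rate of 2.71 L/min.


Frequency = K * Q / 60 (converting L/min to L/s).
f = 4492 * 2.71 / 60
f = 12173.32 / 60
f = 202.89 Hz

202.89 Hz


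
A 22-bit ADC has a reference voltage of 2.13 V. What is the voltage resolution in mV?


The resolution (LSB) of an ADC is Vref / 2^n.
LSB = 2.13 / 2^22
LSB = 2.13 / 4194304
LSB = 5.1e-07 V = 0.00050783 mV

0.00050783 mV


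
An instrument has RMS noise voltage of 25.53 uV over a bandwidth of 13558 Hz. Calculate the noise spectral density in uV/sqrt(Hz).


Noise spectral density = Vrms / sqrt(BW).
NSD = 25.53 / sqrt(13558)
NSD = 25.53 / 116.4388
NSD = 0.2193 uV/sqrt(Hz)

0.2193 uV/sqrt(Hz)


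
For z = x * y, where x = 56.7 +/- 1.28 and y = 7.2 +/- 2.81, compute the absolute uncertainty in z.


For a product z = x*y, the relative uncertainty is:
uz/z = sqrt((ux/x)^2 + (uy/y)^2)
Relative uncertainties: ux/x = 1.28/56.7 = 0.022575
uy/y = 2.81/7.2 = 0.390278
z = 56.7 * 7.2 = 408.2
uz = 408.2 * sqrt(0.022575^2 + 0.390278^2) = 159.593

159.593


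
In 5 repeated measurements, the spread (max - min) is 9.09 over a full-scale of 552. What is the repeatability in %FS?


Repeatability = (spread / full scale) * 100%.
R = (9.09 / 552) * 100
R = 1.647 %FS

1.647 %FS


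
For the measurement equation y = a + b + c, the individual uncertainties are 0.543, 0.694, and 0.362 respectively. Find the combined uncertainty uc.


For a sum of independent quantities, uc = sqrt(u1^2 + u2^2 + u3^2).
uc = sqrt(0.543^2 + 0.694^2 + 0.362^2)
uc = sqrt(0.294849 + 0.481636 + 0.131044)
uc = 0.9526

0.9526


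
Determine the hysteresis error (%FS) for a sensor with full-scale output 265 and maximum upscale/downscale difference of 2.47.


Hysteresis = (max difference / full scale) * 100%.
H = (2.47 / 265) * 100
H = 0.932 %FS

0.932 %FS


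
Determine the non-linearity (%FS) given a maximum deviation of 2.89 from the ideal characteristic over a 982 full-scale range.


Linearity error = (max deviation / full scale) * 100%.
Linearity = (2.89 / 982) * 100
Linearity = 0.294 %FS

0.294 %FS


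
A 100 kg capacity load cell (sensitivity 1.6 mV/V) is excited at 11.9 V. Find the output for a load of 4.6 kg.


Vout = rated_output * Vex * (load / capacity).
Vout = 1.6 * 11.9 * (4.6 / 100)
Vout = 1.6 * 11.9 * 0.046
Vout = 0.876 mV

0.876 mV


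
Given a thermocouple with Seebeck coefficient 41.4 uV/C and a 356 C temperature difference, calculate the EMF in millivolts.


The thermocouple output V = sensitivity * dT.
V = 41.4 uV/C * 356 C
V = 14738.4 uV
V = 14.738 mV

14.738 mV


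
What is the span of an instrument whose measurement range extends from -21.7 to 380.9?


Span = upper range - lower range.
Span = 380.9 - (-21.7)
Span = 402.6

402.6


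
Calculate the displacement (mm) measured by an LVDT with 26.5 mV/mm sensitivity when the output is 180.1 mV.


Displacement = Vout / sensitivity.
d = 180.1 / 26.5
d = 6.796 mm

6.796 mm


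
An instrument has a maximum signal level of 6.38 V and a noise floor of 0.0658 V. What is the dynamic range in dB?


Dynamic range = 20 * log10(Vmax / Vnoise).
DR = 20 * log10(6.38 / 0.0658)
DR = 20 * log10(96.96)
DR = 39.73 dB

39.73 dB


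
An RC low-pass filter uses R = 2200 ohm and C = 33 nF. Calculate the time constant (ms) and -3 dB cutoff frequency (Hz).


Time constant: tau = R * C.
tau = 2200 * 3.30e-08 = 7.26e-05 s
tau = 0.0726 ms
Cutoff frequency: fc = 1 / (2*pi*R*C).
fc = 1 / (2*pi*7.26e-05) = 2192.22 Hz

tau = 0.0726 ms, fc = 2192.22 Hz


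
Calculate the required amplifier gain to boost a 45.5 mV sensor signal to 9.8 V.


Gain = Vout / Vin (converting to same units).
G = 9.8 V / 45.5 mV
G = 9800.0 mV / 45.5 mV
G = 215.38

215.38


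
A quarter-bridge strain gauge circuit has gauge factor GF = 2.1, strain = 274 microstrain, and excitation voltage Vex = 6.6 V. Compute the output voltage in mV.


Quarter bridge output: Vout = (GF * epsilon * Vex) / 4.
Vout = (2.1 * 274e-6 * 6.6) / 4
Vout = 0.00379764 / 4 V
Vout = 0.00094941 V = 0.9494 mV

0.9494 mV


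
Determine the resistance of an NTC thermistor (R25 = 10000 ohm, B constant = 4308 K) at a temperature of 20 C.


NTC thermistor equation: Rt = R25 * exp(B * (1/T - 1/T25)).
T in Kelvin: 293.15 K, T25 = 298.15 K
1/T - 1/T25 = 1/293.15 - 1/298.15 = 5.721e-05
B * (1/T - 1/T25) = 4308 * 5.721e-05 = 0.2464
Rt = 10000 * exp(0.2464) = 12794.7 ohm

12794.7 ohm


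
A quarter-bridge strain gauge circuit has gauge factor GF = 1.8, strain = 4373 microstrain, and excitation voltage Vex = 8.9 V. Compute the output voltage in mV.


Quarter bridge output: Vout = (GF * epsilon * Vex) / 4.
Vout = (1.8 * 4373e-6 * 8.9) / 4
Vout = 0.07005546 / 4 V
Vout = 0.01751387 V = 17.5139 mV

17.5139 mV


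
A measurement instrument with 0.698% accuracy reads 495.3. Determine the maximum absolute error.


Absolute error = (accuracy% / 100) * reading.
Error = (0.698 / 100) * 495.3
Error = 0.00698 * 495.3
Error = 3.4572

3.4572


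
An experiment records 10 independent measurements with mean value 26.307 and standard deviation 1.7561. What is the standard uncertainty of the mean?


The standard uncertainty for Type A evaluation is u = s / sqrt(n).
u = 1.7561 / sqrt(10)
u = 1.7561 / 3.1623
u = 0.5553

0.5553


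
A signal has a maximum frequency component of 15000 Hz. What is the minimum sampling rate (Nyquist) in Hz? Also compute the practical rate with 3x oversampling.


By Nyquist theorem, fs_min = 2 * fmax.
fs_min = 2 * 15000 = 30000 Hz
Practical rate = 3 * fs_min = 3 * 30000 = 90000 Hz

fs_min = 30000 Hz, fs_practical = 90000 Hz


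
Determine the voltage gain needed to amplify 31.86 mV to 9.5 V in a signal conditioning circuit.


Gain = Vout / Vin (converting to same units).
G = 9.5 V / 31.86 mV
G = 9500.0 mV / 31.86 mV
G = 298.18

298.18


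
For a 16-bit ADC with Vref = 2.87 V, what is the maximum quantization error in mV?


The maximum quantization error is +/- LSB/2.
LSB = Vref / 2^n = 2.87 / 65536 = 4.379e-05 V
Max error = LSB / 2 = 4.379e-05 / 2 = 2.19e-05 V
Max error = 0.0219 mV

0.0219 mV


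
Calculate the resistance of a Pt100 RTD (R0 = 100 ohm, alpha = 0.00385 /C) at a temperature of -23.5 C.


The RTD equation: Rt = R0 * (1 + alpha * T).
Rt = 100 * (1 + 0.00385 * -23.5)
Rt = 100 * (1 + -0.090475)
Rt = 100 * 0.909525
Rt = 90.953 ohm

90.953 ohm


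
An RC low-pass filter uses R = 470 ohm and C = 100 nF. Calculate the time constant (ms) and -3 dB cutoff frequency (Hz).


Time constant: tau = R * C.
tau = 470 * 1.00e-07 = 4.7e-05 s
tau = 0.047 ms
Cutoff frequency: fc = 1 / (2*pi*R*C).
fc = 1 / (2*pi*4.7e-05) = 3386.28 Hz

tau = 0.047 ms, fc = 3386.28 Hz


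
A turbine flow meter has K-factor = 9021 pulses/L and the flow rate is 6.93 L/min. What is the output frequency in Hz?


Frequency = K * Q / 60 (converting L/min to L/s).
f = 9021 * 6.93 / 60
f = 62515.53 / 60
f = 1041.93 Hz

1041.93 Hz


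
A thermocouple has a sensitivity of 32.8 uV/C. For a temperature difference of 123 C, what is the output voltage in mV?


The thermocouple output V = sensitivity * dT.
V = 32.8 uV/C * 123 C
V = 4034.4 uV
V = 4.034 mV

4.034 mV


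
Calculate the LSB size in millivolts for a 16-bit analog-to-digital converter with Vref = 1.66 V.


The resolution (LSB) of an ADC is Vref / 2^n.
LSB = 1.66 / 2^16
LSB = 1.66 / 65536
LSB = 2.533e-05 V = 0.02532959 mV

0.02532959 mV


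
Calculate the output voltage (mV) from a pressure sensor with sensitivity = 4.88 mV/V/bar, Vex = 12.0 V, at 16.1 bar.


Output = sensitivity * Vex * P.
Vout = 4.88 * 12.0 * 16.1
Vout = 58.56 * 16.1
Vout = 942.82 mV

942.82 mV


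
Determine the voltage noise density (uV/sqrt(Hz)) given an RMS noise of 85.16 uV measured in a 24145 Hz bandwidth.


Noise spectral density = Vrms / sqrt(BW).
NSD = 85.16 / sqrt(24145)
NSD = 85.16 / 155.3866
NSD = 0.5481 uV/sqrt(Hz)

0.5481 uV/sqrt(Hz)


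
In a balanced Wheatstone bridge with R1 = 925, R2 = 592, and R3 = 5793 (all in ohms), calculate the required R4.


At balance: R1*R4 = R2*R3, so R4 = R2*R3/R1.
R4 = 592 * 5793 / 925
R4 = 3429456 / 925
R4 = 3707.52 ohm

3707.52 ohm


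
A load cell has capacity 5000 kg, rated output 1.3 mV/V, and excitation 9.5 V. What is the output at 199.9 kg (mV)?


Vout = rated_output * Vex * (load / capacity).
Vout = 1.3 * 9.5 * (199.9 / 5000)
Vout = 1.3 * 9.5 * 0.03998
Vout = 0.494 mV

0.494 mV


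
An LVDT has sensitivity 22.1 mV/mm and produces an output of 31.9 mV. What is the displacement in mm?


Displacement = Vout / sensitivity.
d = 31.9 / 22.1
d = 1.443 mm

1.443 mm


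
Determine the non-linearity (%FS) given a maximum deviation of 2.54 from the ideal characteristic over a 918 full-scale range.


Linearity error = (max deviation / full scale) * 100%.
Linearity = (2.54 / 918) * 100
Linearity = 0.277 %FS

0.277 %FS


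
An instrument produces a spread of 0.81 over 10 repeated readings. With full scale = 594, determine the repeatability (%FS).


Repeatability = (spread / full scale) * 100%.
R = (0.81 / 594) * 100
R = 0.136 %FS

0.136 %FS


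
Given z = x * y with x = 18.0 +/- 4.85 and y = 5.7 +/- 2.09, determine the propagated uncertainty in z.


For a product z = x*y, the relative uncertainty is:
uz/z = sqrt((ux/x)^2 + (uy/y)^2)
Relative uncertainties: ux/x = 4.85/18.0 = 0.269444
uy/y = 2.09/5.7 = 0.366667
z = 18.0 * 5.7 = 102.6
uz = 102.6 * sqrt(0.269444^2 + 0.366667^2) = 46.685

46.685


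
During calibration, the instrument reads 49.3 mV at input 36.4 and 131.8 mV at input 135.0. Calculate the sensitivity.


Sensitivity = (y2 - y1) / (x2 - x1).
S = (131.8 - 49.3) / (135.0 - 36.4)
S = 82.5 / 98.6
S = 0.8367 mV/unit

0.8367 mV/unit


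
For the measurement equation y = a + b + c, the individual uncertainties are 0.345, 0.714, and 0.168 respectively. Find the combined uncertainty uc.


For a sum of independent quantities, uc = sqrt(u1^2 + u2^2 + u3^2).
uc = sqrt(0.345^2 + 0.714^2 + 0.168^2)
uc = sqrt(0.119025 + 0.509796 + 0.028224)
uc = 0.8106

0.8106


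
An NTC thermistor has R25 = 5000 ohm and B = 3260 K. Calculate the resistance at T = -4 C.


NTC thermistor equation: Rt = R25 * exp(B * (1/T - 1/T25)).
T in Kelvin: 269.15 K, T25 = 298.15 K
1/T - 1/T25 = 1/269.15 - 1/298.15 = 0.00036138
B * (1/T - 1/T25) = 3260 * 0.00036138 = 1.1781
Rt = 5000 * exp(1.1781) = 16241.2 ohm

16241.2 ohm


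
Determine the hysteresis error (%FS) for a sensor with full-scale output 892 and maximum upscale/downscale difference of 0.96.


Hysteresis = (max difference / full scale) * 100%.
H = (0.96 / 892) * 100
H = 0.108 %FS

0.108 %FS


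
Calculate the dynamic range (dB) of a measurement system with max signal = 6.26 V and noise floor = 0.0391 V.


Dynamic range = 20 * log10(Vmax / Vnoise).
DR = 20 * log10(6.26 / 0.0391)
DR = 20 * log10(160.1)
DR = 44.09 dB

44.09 dB


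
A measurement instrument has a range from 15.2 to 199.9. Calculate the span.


Span = upper range - lower range.
Span = 199.9 - (15.2)
Span = 184.7

184.7


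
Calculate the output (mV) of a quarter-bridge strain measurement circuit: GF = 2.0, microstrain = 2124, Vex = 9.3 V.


Quarter bridge output: Vout = (GF * epsilon * Vex) / 4.
Vout = (2.0 * 2124e-6 * 9.3) / 4
Vout = 0.0395064 / 4 V
Vout = 0.0098766 V = 9.8766 mV

9.8766 mV


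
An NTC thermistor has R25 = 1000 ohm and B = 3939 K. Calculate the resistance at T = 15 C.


NTC thermistor equation: Rt = R25 * exp(B * (1/T - 1/T25)).
T in Kelvin: 288.15 K, T25 = 298.15 K
1/T - 1/T25 = 1/288.15 - 1/298.15 = 0.0001164
B * (1/T - 1/T25) = 3939 * 0.0001164 = 0.4585
Rt = 1000 * exp(0.4585) = 1581.7 ohm

1581.7 ohm


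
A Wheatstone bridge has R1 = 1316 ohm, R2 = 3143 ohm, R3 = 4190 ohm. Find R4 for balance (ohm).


At balance: R1*R4 = R2*R3, so R4 = R2*R3/R1.
R4 = 3143 * 4190 / 1316
R4 = 13169170 / 1316
R4 = 10006.97 ohm

10006.97 ohm


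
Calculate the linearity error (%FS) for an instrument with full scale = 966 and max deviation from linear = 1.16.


Linearity error = (max deviation / full scale) * 100%.
Linearity = (1.16 / 966) * 100
Linearity = 0.12 %FS

0.12 %FS


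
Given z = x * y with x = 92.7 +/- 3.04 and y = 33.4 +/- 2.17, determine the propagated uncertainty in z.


For a product z = x*y, the relative uncertainty is:
uz/z = sqrt((ux/x)^2 + (uy/y)^2)
Relative uncertainties: ux/x = 3.04/92.7 = 0.032794
uy/y = 2.17/33.4 = 0.06497
z = 92.7 * 33.4 = 3096.2
uz = 3096.2 * sqrt(0.032794^2 + 0.06497^2) = 225.332

225.332


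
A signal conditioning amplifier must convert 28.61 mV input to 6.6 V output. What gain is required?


Gain = Vout / Vin (converting to same units).
G = 6.6 V / 28.61 mV
G = 6600.0 mV / 28.61 mV
G = 230.69

230.69


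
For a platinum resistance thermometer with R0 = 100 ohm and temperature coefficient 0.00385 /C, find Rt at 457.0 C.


The RTD equation: Rt = R0 * (1 + alpha * T).
Rt = 100 * (1 + 0.00385 * 457.0)
Rt = 100 * (1 + 1.75945)
Rt = 100 * 2.75945
Rt = 275.945 ohm

275.945 ohm


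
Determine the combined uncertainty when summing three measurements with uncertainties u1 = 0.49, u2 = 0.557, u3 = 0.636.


For a sum of independent quantities, uc = sqrt(u1^2 + u2^2 + u3^2).
uc = sqrt(0.49^2 + 0.557^2 + 0.636^2)
uc = sqrt(0.2401 + 0.310249 + 0.404496)
uc = 0.9772

0.9772


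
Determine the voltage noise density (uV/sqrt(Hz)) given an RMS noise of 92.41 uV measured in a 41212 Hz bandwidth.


Noise spectral density = Vrms / sqrt(BW).
NSD = 92.41 / sqrt(41212)
NSD = 92.41 / 203.0074
NSD = 0.4552 uV/sqrt(Hz)

0.4552 uV/sqrt(Hz)


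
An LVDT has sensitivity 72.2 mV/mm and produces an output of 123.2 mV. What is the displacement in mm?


Displacement = Vout / sensitivity.
d = 123.2 / 72.2
d = 1.706 mm

1.706 mm


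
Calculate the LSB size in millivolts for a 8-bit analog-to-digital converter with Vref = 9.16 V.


The resolution (LSB) of an ADC is Vref / 2^n.
LSB = 9.16 / 2^8
LSB = 9.16 / 256
LSB = 0.03578125 V = 35.78125 mV

35.78125 mV


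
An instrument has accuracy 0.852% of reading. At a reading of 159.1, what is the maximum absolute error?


Absolute error = (accuracy% / 100) * reading.
Error = (0.852 / 100) * 159.1
Error = 0.00852 * 159.1
Error = 1.3555

1.3555


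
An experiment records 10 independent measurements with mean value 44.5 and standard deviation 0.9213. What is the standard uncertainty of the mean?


The standard uncertainty for Type A evaluation is u = s / sqrt(n).
u = 0.9213 / sqrt(10)
u = 0.9213 / 3.1623
u = 0.2913

0.2913


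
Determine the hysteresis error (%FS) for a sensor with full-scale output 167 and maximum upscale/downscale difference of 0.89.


Hysteresis = (max difference / full scale) * 100%.
H = (0.89 / 167) * 100
H = 0.533 %FS

0.533 %FS


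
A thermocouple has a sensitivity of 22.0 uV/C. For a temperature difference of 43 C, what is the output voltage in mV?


The thermocouple output V = sensitivity * dT.
V = 22.0 uV/C * 43 C
V = 946.0 uV
V = 0.946 mV

0.946 mV


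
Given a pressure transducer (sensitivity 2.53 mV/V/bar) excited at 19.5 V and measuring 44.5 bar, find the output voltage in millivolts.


Output = sensitivity * Vex * P.
Vout = 2.53 * 19.5 * 44.5
Vout = 49.335 * 44.5
Vout = 2195.41 mV

2195.41 mV


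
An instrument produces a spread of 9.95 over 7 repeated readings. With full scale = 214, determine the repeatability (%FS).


Repeatability = (spread / full scale) * 100%.
R = (9.95 / 214) * 100
R = 4.65 %FS

4.65 %FS


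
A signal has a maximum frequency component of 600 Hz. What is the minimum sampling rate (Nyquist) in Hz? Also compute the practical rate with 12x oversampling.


By Nyquist theorem, fs_min = 2 * fmax.
fs_min = 2 * 600 = 1200 Hz
Practical rate = 12 * fs_min = 12 * 1200 = 14400 Hz

fs_min = 1200 Hz, fs_practical = 14400 Hz


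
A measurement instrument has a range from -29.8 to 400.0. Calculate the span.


Span = upper range - lower range.
Span = 400.0 - (-29.8)
Span = 429.8

429.8


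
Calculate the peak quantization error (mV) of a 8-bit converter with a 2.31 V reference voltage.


The maximum quantization error is +/- LSB/2.
LSB = Vref / 2^n = 2.31 / 256 = 0.00902344 V
Max error = LSB / 2 = 0.00902344 / 2 = 0.00451172 V
Max error = 4.5117 mV

4.5117 mV


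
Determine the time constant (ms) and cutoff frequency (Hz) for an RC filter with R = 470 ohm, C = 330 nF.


Time constant: tau = R * C.
tau = 470 * 3.30e-07 = 0.0001551 s
tau = 0.1551 ms
Cutoff frequency: fc = 1 / (2*pi*R*C).
fc = 1 / (2*pi*0.0001551) = 1026.14 Hz

tau = 0.1551 ms, fc = 1026.14 Hz


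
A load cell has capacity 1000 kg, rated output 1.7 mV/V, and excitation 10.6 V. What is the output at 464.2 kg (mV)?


Vout = rated_output * Vex * (load / capacity).
Vout = 1.7 * 10.6 * (464.2 / 1000)
Vout = 1.7 * 10.6 * 0.4642
Vout = 8.365 mV

8.365 mV


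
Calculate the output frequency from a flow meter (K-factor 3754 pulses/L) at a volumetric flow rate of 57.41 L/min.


Frequency = K * Q / 60 (converting L/min to L/s).
f = 3754 * 57.41 / 60
f = 215517.14 / 60
f = 3591.95 Hz

3591.95 Hz


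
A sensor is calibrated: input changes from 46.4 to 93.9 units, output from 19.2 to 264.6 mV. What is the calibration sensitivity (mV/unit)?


Sensitivity = (y2 - y1) / (x2 - x1).
S = (264.6 - 19.2) / (93.9 - 46.4)
S = 245.4 / 47.5
S = 5.1663 mV/unit

5.1663 mV/unit


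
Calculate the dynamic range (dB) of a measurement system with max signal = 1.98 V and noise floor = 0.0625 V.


Dynamic range = 20 * log10(Vmax / Vnoise).
DR = 20 * log10(1.98 / 0.0625)
DR = 20 * log10(31.68)
DR = 30.02 dB

30.02 dB


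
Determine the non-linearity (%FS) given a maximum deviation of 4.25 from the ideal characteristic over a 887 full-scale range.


Linearity error = (max deviation / full scale) * 100%.
Linearity = (4.25 / 887) * 100
Linearity = 0.479 %FS

0.479 %FS


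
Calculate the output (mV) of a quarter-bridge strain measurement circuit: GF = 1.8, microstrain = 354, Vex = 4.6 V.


Quarter bridge output: Vout = (GF * epsilon * Vex) / 4.
Vout = (1.8 * 354e-6 * 4.6) / 4
Vout = 0.00293112 / 4 V
Vout = 0.00073278 V = 0.7328 mV

0.7328 mV


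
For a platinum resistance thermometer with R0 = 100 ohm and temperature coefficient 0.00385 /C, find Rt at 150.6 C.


The RTD equation: Rt = R0 * (1 + alpha * T).
Rt = 100 * (1 + 0.00385 * 150.6)
Rt = 100 * (1 + 0.57981)
Rt = 100 * 1.57981
Rt = 157.981 ohm

157.981 ohm


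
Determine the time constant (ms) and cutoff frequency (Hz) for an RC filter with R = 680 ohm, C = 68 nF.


Time constant: tau = R * C.
tau = 680 * 6.80e-08 = 4.624e-05 s
tau = 0.0462 ms
Cutoff frequency: fc = 1 / (2*pi*R*C).
fc = 1 / (2*pi*4.624e-05) = 3441.93 Hz

tau = 0.0462 ms, fc = 3441.93 Hz


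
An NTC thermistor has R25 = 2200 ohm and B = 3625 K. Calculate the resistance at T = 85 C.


NTC thermistor equation: Rt = R25 * exp(B * (1/T - 1/T25)).
T in Kelvin: 358.15 K, T25 = 298.15 K
1/T - 1/T25 = 1/358.15 - 1/298.15 = -0.00056189
B * (1/T - 1/T25) = 3625 * -0.00056189 = -2.0369
Rt = 2200 * exp(-2.0369) = 287.0 ohm

287.0 ohm


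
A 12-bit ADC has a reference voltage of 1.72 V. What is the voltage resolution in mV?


The resolution (LSB) of an ADC is Vref / 2^n.
LSB = 1.72 / 2^12
LSB = 1.72 / 4096
LSB = 0.00041992 V = 0.41992188 mV

0.41992188 mV


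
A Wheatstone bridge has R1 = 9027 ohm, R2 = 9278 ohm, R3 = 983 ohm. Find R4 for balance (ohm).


At balance: R1*R4 = R2*R3, so R4 = R2*R3/R1.
R4 = 9278 * 983 / 9027
R4 = 9120274 / 9027
R4 = 1010.33 ohm

1010.33 ohm


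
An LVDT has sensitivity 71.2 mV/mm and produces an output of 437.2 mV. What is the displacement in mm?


Displacement = Vout / sensitivity.
d = 437.2 / 71.2
d = 6.14 mm

6.14 mm


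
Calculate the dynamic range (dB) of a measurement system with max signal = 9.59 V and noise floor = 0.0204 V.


Dynamic range = 20 * log10(Vmax / Vnoise).
DR = 20 * log10(9.59 / 0.0204)
DR = 20 * log10(470.1)
DR = 53.44 dB

53.44 dB


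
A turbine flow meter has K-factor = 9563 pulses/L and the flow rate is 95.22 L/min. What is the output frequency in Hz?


Frequency = K * Q / 60 (converting L/min to L/s).
f = 9563 * 95.22 / 60
f = 910588.86 / 60
f = 15176.48 Hz

15176.48 Hz


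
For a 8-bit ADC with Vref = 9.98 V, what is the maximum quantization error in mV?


The maximum quantization error is +/- LSB/2.
LSB = Vref / 2^n = 9.98 / 256 = 0.03898438 V
Max error = LSB / 2 = 0.03898438 / 2 = 0.01949219 V
Max error = 19.4922 mV

19.4922 mV


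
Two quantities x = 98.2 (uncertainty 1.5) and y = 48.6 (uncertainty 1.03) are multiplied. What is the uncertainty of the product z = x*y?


For a product z = x*y, the relative uncertainty is:
uz/z = sqrt((ux/x)^2 + (uy/y)^2)
Relative uncertainties: ux/x = 1.5/98.2 = 0.015275
uy/y = 1.03/48.6 = 0.021193
z = 98.2 * 48.6 = 4772.5
uz = 4772.5 * sqrt(0.015275^2 + 0.021193^2) = 124.679

124.679


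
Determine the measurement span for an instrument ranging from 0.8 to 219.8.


Span = upper range - lower range.
Span = 219.8 - (0.8)
Span = 219.0

219.0


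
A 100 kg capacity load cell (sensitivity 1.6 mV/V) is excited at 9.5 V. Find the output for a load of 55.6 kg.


Vout = rated_output * Vex * (load / capacity).
Vout = 1.6 * 9.5 * (55.6 / 100)
Vout = 1.6 * 9.5 * 0.556
Vout = 8.451 mV

8.451 mV


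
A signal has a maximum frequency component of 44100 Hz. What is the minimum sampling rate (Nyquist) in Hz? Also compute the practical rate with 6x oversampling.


By Nyquist theorem, fs_min = 2 * fmax.
fs_min = 2 * 44100 = 88200 Hz
Practical rate = 6 * fs_min = 6 * 88200 = 529200 Hz

fs_min = 88200 Hz, fs_practical = 529200 Hz


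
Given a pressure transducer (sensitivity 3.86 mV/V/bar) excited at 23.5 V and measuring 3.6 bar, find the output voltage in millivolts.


Output = sensitivity * Vex * P.
Vout = 3.86 * 23.5 * 3.6
Vout = 90.71 * 3.6
Vout = 326.56 mV

326.56 mV


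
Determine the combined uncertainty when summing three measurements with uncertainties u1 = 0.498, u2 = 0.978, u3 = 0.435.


For a sum of independent quantities, uc = sqrt(u1^2 + u2^2 + u3^2).
uc = sqrt(0.498^2 + 0.978^2 + 0.435^2)
uc = sqrt(0.248004 + 0.956484 + 0.189225)
uc = 1.1806

1.1806


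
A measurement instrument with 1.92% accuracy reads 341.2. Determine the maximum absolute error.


Absolute error = (accuracy% / 100) * reading.
Error = (1.92 / 100) * 341.2
Error = 0.0192 * 341.2
Error = 6.551

6.551


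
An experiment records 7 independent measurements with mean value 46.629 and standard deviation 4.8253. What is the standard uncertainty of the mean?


The standard uncertainty for Type A evaluation is u = s / sqrt(n).
u = 4.8253 / sqrt(7)
u = 4.8253 / 2.6458
u = 1.8238

1.8238


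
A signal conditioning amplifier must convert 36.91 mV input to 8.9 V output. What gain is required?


Gain = Vout / Vin (converting to same units).
G = 8.9 V / 36.91 mV
G = 8900.0 mV / 36.91 mV
G = 241.13

241.13


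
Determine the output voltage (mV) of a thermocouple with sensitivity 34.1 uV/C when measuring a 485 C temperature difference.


The thermocouple output V = sensitivity * dT.
V = 34.1 uV/C * 485 C
V = 16538.5 uV
V = 16.538 mV

16.538 mV


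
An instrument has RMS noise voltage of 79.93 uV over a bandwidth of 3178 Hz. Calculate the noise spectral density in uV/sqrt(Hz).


Noise spectral density = Vrms / sqrt(BW).
NSD = 79.93 / sqrt(3178)
NSD = 79.93 / 56.3738
NSD = 1.4179 uV/sqrt(Hz)

1.4179 uV/sqrt(Hz)


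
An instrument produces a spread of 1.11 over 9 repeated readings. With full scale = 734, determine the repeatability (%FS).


Repeatability = (spread / full scale) * 100%.
R = (1.11 / 734) * 100
R = 0.151 %FS

0.151 %FS


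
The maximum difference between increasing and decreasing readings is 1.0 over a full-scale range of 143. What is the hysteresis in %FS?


Hysteresis = (max difference / full scale) * 100%.
H = (1.0 / 143) * 100
H = 0.699 %FS

0.699 %FS


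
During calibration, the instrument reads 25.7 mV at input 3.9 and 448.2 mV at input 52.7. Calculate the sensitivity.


Sensitivity = (y2 - y1) / (x2 - x1).
S = (448.2 - 25.7) / (52.7 - 3.9)
S = 422.5 / 48.8
S = 8.6578 mV/unit

8.6578 mV/unit


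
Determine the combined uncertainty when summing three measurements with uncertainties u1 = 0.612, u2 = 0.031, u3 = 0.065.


For a sum of independent quantities, uc = sqrt(u1^2 + u2^2 + u3^2).
uc = sqrt(0.612^2 + 0.031^2 + 0.065^2)
uc = sqrt(0.374544 + 0.000961 + 0.004225)
uc = 0.6162

0.6162


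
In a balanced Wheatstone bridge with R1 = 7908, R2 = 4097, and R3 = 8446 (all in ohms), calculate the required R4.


At balance: R1*R4 = R2*R3, so R4 = R2*R3/R1.
R4 = 4097 * 8446 / 7908
R4 = 34603262 / 7908
R4 = 4375.73 ohm

4375.73 ohm


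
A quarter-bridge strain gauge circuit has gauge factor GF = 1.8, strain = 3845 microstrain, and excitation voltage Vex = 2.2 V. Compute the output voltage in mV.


Quarter bridge output: Vout = (GF * epsilon * Vex) / 4.
Vout = (1.8 * 3845e-6 * 2.2) / 4
Vout = 0.0152262 / 4 V
Vout = 0.00380655 V = 3.8066 mV

3.8066 mV


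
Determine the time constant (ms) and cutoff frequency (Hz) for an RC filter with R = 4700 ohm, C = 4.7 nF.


Time constant: tau = R * C.
tau = 4700 * 4.70e-09 = 2.209e-05 s
tau = 0.0221 ms
Cutoff frequency: fc = 1 / (2*pi*R*C).
fc = 1 / (2*pi*2.209e-05) = 7204.84 Hz

tau = 0.0221 ms, fc = 7204.84 Hz


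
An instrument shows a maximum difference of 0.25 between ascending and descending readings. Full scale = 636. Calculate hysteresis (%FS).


Hysteresis = (max difference / full scale) * 100%.
H = (0.25 / 636) * 100
H = 0.039 %FS

0.039 %FS


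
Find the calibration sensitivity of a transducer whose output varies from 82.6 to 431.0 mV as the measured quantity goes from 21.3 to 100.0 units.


Sensitivity = (y2 - y1) / (x2 - x1).
S = (431.0 - 82.6) / (100.0 - 21.3)
S = 348.4 / 78.7
S = 4.4269 mV/unit

4.4269 mV/unit


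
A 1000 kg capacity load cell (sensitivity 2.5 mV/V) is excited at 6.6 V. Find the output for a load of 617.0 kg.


Vout = rated_output * Vex * (load / capacity).
Vout = 2.5 * 6.6 * (617.0 / 1000)
Vout = 2.5 * 6.6 * 0.617
Vout = 10.181 mV

10.181 mV


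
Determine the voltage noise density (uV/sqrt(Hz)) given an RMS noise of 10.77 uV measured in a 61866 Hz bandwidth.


Noise spectral density = Vrms / sqrt(BW).
NSD = 10.77 / sqrt(61866)
NSD = 10.77 / 248.7288
NSD = 0.0433 uV/sqrt(Hz)

0.0433 uV/sqrt(Hz)


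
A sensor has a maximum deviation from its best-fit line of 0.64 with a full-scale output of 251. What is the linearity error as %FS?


Linearity error = (max deviation / full scale) * 100%.
Linearity = (0.64 / 251) * 100
Linearity = 0.255 %FS

0.255 %FS


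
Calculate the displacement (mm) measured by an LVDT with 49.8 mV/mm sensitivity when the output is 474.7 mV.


Displacement = Vout / sensitivity.
d = 474.7 / 49.8
d = 9.532 mm

9.532 mm


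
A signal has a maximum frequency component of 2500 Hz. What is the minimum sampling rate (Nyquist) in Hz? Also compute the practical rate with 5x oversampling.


By Nyquist theorem, fs_min = 2 * fmax.
fs_min = 2 * 2500 = 5000 Hz
Practical rate = 5 * fs_min = 5 * 5000 = 25000 Hz

fs_min = 5000 Hz, fs_practical = 25000 Hz


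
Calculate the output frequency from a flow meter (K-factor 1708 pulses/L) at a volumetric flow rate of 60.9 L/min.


Frequency = K * Q / 60 (converting L/min to L/s).
f = 1708 * 60.9 / 60
f = 104017.2 / 60
f = 1733.62 Hz

1733.62 Hz


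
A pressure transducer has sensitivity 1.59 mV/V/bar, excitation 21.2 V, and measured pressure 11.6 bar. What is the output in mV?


Output = sensitivity * Vex * P.
Vout = 1.59 * 21.2 * 11.6
Vout = 33.708 * 11.6
Vout = 391.01 mV

391.01 mV


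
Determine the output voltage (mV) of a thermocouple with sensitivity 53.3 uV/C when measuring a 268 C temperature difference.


The thermocouple output V = sensitivity * dT.
V = 53.3 uV/C * 268 C
V = 14284.4 uV
V = 14.284 mV

14.284 mV


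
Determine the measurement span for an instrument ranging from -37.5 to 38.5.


Span = upper range - lower range.
Span = 38.5 - (-37.5)
Span = 76.0

76.0


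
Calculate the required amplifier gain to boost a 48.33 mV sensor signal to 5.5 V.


Gain = Vout / Vin (converting to same units).
G = 5.5 V / 48.33 mV
G = 5500.0 mV / 48.33 mV
G = 113.8

113.8


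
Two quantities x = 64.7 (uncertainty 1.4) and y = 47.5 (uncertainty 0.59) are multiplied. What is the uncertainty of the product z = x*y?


For a product z = x*y, the relative uncertainty is:
uz/z = sqrt((ux/x)^2 + (uy/y)^2)
Relative uncertainties: ux/x = 1.4/64.7 = 0.021638
uy/y = 0.59/47.5 = 0.012421
z = 64.7 * 47.5 = 3073.2
uz = 3073.2 * sqrt(0.021638^2 + 0.012421^2) = 76.677

76.677


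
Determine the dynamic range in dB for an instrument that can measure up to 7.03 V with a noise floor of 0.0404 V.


Dynamic range = 20 * log10(Vmax / Vnoise).
DR = 20 * log10(7.03 / 0.0404)
DR = 20 * log10(174.01)
DR = 44.81 dB

44.81 dB


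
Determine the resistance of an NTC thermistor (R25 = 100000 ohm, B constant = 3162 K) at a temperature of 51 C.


NTC thermistor equation: Rt = R25 * exp(B * (1/T - 1/T25)).
T in Kelvin: 324.15 K, T25 = 298.15 K
1/T - 1/T25 = 1/324.15 - 1/298.15 = -0.00026902
B * (1/T - 1/T25) = 3162 * -0.00026902 = -0.8507
Rt = 100000 * exp(-0.8507) = 42713.4 ohm

42713.4 ohm


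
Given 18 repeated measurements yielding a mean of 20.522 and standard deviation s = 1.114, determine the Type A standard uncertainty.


The standard uncertainty for Type A evaluation is u = s / sqrt(n).
u = 1.114 / sqrt(18)
u = 1.114 / 4.2426
u = 0.2626

0.2626


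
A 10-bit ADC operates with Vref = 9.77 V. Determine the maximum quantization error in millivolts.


The maximum quantization error is +/- LSB/2.
LSB = Vref / 2^n = 9.77 / 1024 = 0.00954102 V
Max error = LSB / 2 = 0.00954102 / 2 = 0.00477051 V
Max error = 4.7705 mV

4.7705 mV


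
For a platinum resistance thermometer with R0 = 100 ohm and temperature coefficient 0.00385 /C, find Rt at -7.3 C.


The RTD equation: Rt = R0 * (1 + alpha * T).
Rt = 100 * (1 + 0.00385 * -7.3)
Rt = 100 * (1 + -0.028105)
Rt = 100 * 0.971895
Rt = 97.189 ohm

97.189 ohm


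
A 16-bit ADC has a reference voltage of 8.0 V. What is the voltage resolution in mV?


The resolution (LSB) of an ADC is Vref / 2^n.
LSB = 8.0 / 2^16
LSB = 8.0 / 65536
LSB = 0.00012207 V = 0.12207031 mV

0.12207031 mV


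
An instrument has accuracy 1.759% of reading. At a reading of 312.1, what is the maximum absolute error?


Absolute error = (accuracy% / 100) * reading.
Error = (1.759 / 100) * 312.1
Error = 0.01759 * 312.1
Error = 5.4898

5.4898


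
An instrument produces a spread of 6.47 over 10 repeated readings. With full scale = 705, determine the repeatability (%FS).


Repeatability = (spread / full scale) * 100%.
R = (6.47 / 705) * 100
R = 0.918 %FS

0.918 %FS


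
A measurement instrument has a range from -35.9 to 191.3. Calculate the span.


Span = upper range - lower range.
Span = 191.3 - (-35.9)
Span = 227.2

227.2


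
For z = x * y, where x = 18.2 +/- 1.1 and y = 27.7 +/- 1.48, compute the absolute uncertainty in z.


For a product z = x*y, the relative uncertainty is:
uz/z = sqrt((ux/x)^2 + (uy/y)^2)
Relative uncertainties: ux/x = 1.1/18.2 = 0.06044
uy/y = 1.48/27.7 = 0.05343
z = 18.2 * 27.7 = 504.1
uz = 504.1 * sqrt(0.06044^2 + 0.05343^2) = 40.669

40.669


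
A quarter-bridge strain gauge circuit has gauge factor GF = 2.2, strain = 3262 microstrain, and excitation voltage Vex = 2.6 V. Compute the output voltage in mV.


Quarter bridge output: Vout = (GF * epsilon * Vex) / 4.
Vout = (2.2 * 3262e-6 * 2.6) / 4
Vout = 0.01865864 / 4 V
Vout = 0.00466466 V = 4.6647 mV

4.6647 mV
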